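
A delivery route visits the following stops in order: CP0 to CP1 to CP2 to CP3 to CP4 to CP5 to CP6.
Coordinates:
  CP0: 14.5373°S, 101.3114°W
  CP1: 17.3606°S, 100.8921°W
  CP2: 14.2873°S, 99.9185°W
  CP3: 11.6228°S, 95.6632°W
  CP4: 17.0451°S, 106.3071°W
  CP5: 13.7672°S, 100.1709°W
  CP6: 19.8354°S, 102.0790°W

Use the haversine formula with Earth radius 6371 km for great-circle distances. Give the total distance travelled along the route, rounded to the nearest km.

3974 km

Leg distances:
CP0→CP1: 317.1 km  (cumulative 317.1 km)
CP1→CP2: 357.3 km  (cumulative 674.4 km)
CP2→CP3: 548.1 km  (cumulative 1222.4 km)
CP3→CP4: 1295.0 km  (cumulative 2517.4 km)
CP4→CP5: 751.9 km  (cumulative 3269.4 km)
CP5→CP6: 704.6 km  (cumulative 3974.0 km)
Total route length ≈ 3974 km.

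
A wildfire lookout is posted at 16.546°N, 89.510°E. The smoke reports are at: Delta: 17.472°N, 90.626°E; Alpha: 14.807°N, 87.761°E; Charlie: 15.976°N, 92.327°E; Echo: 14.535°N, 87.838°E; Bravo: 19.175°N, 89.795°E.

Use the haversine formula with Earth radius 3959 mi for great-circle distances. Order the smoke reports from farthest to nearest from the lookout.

Charlie, Bravo, Echo, Alpha, Delta

Distances from the lookout:
Charlie 15.976°N, 92.327°E: 191.0 mi
Bravo 19.175°N, 89.795°E: 182.6 mi
Echo 14.535°N, 87.838°E: 178.0 mi
Alpha 14.807°N, 87.761°E: 167.3 mi
Delta 17.472°N, 90.626°E: 97.6 mi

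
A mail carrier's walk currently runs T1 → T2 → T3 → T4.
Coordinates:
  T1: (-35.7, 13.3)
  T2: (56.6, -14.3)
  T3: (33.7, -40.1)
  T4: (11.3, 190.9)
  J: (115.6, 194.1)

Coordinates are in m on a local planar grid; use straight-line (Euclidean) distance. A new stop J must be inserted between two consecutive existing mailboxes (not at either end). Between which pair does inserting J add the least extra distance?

between T3 and T4

Added distance for inserting J between each consecutive pair:
T1–T2: 356.0 m
T2–T3: 430.2 m
T3–T4: 120.4 m
Smallest added distance is 120.4 m, inserting between T3 and T4.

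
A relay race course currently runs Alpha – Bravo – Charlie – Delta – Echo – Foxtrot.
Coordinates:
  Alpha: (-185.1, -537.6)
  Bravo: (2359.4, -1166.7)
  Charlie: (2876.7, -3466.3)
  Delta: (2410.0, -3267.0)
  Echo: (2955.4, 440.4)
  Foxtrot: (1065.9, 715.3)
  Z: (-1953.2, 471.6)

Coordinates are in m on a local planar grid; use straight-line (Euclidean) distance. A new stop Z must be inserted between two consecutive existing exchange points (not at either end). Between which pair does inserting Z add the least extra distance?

between Alpha and Bravo

Added distance for inserting Z between each consecutive pair:
Alpha–Bravo: 4028.0 m
Bravo–Charlie: 8488.0 m
Charlie–Delta: 11470.1 m
Delta–Echo: 6907.2 m
Echo–Foxtrot: 6028.2 m
Smallest added distance is 4028.0 m, inserting between Alpha and Bravo.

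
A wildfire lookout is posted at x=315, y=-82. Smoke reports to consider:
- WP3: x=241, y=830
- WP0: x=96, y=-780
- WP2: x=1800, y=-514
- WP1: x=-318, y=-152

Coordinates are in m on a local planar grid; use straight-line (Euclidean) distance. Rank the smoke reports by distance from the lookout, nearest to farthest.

Distances from the lookout:
WP1 x=-318, y=-152: 636.9 m
WP0 x=96, y=-780: 731.5 m
WP3 x=241, y=830: 915.0 m
WP2 x=1800, y=-514: 1546.6 m

WP1, WP0, WP3, WP2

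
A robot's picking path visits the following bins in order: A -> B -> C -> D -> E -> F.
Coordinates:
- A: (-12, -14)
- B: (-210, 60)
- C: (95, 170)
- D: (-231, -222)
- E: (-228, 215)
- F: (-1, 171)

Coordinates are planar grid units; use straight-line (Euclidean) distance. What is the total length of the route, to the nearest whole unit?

Leg distances:
A→B: 211.4  (cumulative 211.4)
B→C: 324.2  (cumulative 535.6)
C→D: 509.8  (cumulative 1045.4)
D→E: 437.0  (cumulative 1482.5)
E→F: 231.2  (cumulative 1713.7)
Total route length ≈ 1714.

1714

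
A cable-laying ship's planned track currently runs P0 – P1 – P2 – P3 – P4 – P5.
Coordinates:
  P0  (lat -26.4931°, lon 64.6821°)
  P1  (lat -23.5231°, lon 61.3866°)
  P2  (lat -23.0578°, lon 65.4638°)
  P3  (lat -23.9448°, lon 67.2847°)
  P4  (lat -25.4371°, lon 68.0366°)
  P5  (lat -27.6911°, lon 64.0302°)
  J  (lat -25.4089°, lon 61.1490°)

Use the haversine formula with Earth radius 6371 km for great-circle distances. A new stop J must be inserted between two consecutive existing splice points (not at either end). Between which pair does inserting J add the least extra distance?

between P0 and P1

Added distance for inserting J between each consecutive pair:
P0–P1: 116.0 km
P1–P2: 301.1 km
P2–P3: 940.3 km
P3–P4: 1150.0 km
P4–P5: 603.7 km
Smallest added distance is 116.0 km, inserting between P0 and P1.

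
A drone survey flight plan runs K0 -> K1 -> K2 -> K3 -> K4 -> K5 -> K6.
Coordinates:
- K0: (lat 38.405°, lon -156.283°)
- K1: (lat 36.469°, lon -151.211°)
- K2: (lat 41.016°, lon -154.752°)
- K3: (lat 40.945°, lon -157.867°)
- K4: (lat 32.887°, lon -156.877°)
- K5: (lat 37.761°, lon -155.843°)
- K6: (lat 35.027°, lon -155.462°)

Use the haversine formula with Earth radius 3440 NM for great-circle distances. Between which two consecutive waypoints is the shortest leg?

K2–K3

Leg distances:
K0→K1: 268.2 NM
K1→K2: 319.3 NM
K2→K3: 141.2 NM
K3→K4: 486.1 NM
K4→K5: 297.0 NM
K5→K6: 165.2 NM
The shortest leg is K2–K3 at 141.2 NM.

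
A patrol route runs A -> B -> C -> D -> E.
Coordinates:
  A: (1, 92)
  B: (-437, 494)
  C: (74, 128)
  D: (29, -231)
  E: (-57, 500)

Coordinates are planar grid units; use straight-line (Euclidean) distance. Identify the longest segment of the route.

Leg distances:
A→B: 594.5
B→C: 628.6
C→D: 361.8
D→E: 736.0
The longest leg is D–E at 736.0.

D–E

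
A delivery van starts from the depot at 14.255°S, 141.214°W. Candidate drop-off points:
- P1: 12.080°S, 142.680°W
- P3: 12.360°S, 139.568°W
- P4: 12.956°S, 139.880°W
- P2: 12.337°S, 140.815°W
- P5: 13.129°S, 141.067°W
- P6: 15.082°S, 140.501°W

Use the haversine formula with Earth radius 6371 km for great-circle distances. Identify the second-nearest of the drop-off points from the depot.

Distance to each, sorted:
P6: 119.7 km
P5: 126.2 km
P4: 204.1 km
P2: 217.6 km
P3: 275.9 km
P1: 289.3 km
The second-nearest is P5 at 126.2 km.

P5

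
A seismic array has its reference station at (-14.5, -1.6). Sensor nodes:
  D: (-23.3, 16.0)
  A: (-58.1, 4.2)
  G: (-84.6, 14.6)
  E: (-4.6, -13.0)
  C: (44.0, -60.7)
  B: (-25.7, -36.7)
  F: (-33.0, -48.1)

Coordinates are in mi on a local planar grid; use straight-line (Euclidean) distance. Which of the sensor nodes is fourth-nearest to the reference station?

A

Distance to each, sorted:
E: 15.1 mi
D: 19.7 mi
B: 36.8 mi
A: 44.0 mi
F: 50.0 mi
G: 71.9 mi
C: 83.2 mi
The fourth-nearest is A at 44.0 mi.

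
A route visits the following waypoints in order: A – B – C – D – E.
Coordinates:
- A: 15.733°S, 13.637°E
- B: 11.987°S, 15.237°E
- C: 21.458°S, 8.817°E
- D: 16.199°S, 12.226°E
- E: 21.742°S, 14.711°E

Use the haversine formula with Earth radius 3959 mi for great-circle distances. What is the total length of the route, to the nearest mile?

Leg distances:
A→B: 280.2 mi  (cumulative 280.2 mi)
B→C: 779.9 mi  (cumulative 1060.1 mi)
C→D: 426.3 mi  (cumulative 1486.4 mi)
D→E: 416.0 mi  (cumulative 1902.3 mi)
Total route length ≈ 1902 mi.

1902 mi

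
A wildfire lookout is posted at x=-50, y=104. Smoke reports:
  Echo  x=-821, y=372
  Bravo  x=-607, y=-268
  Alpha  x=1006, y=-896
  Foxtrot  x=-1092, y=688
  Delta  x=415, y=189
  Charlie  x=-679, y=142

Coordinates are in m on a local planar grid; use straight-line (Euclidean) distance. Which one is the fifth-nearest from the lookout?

Foxtrot

Distance to each, sorted:
Delta: 472.7 m
Charlie: 630.1 m
Bravo: 669.8 m
Echo: 816.3 m
Foxtrot: 1194.5 m
Alpha: 1454.4 m
The fifth-nearest is Foxtrot at 1194.5 m.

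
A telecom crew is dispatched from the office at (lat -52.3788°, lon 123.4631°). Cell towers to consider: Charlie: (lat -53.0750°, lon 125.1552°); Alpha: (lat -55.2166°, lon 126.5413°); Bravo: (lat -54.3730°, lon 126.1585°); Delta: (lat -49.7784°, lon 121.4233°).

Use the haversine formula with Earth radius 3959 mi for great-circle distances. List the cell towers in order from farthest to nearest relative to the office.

Alpha, Delta, Bravo, Charlie

Computing each great-circle distance from (lat -52.3788°, lon 123.4631°):
Alpha (lat -55.2166°, lon 126.5413°): 232.8 mi
Delta (lat -49.7784°, lon 121.4233°): 200.3 mi
Bravo (lat -54.3730°, lon 126.1585°): 177.0 mi
Charlie (lat -53.0750°, lon 125.1552°): 85.6 mi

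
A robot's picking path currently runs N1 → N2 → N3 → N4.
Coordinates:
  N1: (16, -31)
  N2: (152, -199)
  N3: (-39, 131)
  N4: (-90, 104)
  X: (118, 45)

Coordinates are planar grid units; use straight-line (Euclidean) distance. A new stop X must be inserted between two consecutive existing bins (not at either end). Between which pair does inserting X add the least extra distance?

Added distance for inserting X between each consecutive pair:
N1–N2: 157.4
N2–N3: 44.1
N3–N4: 337.5
Smallest added distance is 44.1, inserting between N2 and N3.

between N2 and N3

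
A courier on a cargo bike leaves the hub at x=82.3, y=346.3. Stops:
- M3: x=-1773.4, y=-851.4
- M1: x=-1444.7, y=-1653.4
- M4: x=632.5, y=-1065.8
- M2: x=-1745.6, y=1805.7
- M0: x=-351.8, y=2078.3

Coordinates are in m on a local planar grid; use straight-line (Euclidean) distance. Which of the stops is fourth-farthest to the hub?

M0

Distances from the hub (x=82.3, y=346.3):
M1: 2516.1 m
M2: 2339.0 m
M3: 2208.6 m
M0: 1785.6 m
M4: 1515.5 m
The fourth-farthest is M0 at 1785.6 m.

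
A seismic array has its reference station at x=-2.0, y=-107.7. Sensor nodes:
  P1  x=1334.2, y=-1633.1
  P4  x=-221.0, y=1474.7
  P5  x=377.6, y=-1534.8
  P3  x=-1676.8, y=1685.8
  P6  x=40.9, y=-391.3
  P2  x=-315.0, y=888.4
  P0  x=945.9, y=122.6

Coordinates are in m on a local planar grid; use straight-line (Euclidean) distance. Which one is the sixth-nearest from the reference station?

Distances from the reference station (x=-2.0, y=-107.7):
P6: 286.8 m
P0: 975.5 m
P2: 1044.1 m
P5: 1476.7 m
P4: 1597.5 m
P1: 2027.9 m
P3: 2453.9 m
The sixth-nearest is P1 at 2027.9 m.

P1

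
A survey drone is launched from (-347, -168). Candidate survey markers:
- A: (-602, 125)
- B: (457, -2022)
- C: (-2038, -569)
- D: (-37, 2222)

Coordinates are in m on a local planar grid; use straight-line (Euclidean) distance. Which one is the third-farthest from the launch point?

C

Distance to each, sorted:
D: 2410.0 m
B: 2020.8 m
C: 1737.9 m
A: 388.4 m
The third-farthest is C at 1737.9 m.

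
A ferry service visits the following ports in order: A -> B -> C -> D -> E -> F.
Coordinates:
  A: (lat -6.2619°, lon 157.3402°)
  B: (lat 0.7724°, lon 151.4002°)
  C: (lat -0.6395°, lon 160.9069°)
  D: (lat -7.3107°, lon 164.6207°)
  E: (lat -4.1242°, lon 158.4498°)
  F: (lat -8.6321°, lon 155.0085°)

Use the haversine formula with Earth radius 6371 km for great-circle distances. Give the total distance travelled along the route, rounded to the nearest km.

4338 km

Leg distances:
A→B: 1023.0 km  (cumulative 1023.0 km)
B→C: 1068.7 km  (cumulative 2091.7 km)
C→D: 848.4 km  (cumulative 2940.1 km)
D→E: 769.1 km  (cumulative 3709.2 km)
E→F: 629.1 km  (cumulative 4338.3 km)
Total route length ≈ 4338 km.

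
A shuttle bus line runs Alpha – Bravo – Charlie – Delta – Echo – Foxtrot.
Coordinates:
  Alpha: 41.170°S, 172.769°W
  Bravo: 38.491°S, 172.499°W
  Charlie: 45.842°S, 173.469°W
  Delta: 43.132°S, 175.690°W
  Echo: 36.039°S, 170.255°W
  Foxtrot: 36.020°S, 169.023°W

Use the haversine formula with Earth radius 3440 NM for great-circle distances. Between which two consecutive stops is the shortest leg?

Echo–Foxtrot

Leg distances:
Alpha→Bravo: 161.3 NM
Bravo→Charlie: 443.4 NM
Charlie→Delta: 188.5 NM
Delta→Echo: 494.3 NM
Echo→Foxtrot: 59.8 NM
The shortest leg is Echo–Foxtrot at 59.8 NM.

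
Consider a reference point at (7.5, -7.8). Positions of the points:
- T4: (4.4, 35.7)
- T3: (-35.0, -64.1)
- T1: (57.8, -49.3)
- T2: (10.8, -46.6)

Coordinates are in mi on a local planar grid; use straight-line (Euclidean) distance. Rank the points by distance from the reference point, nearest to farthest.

Distances from the reference point:
T2 (10.8, -46.6): 38.9 mi
T4 (4.4, 35.7): 43.6 mi
T1 (57.8, -49.3): 65.2 mi
T3 (-35.0, -64.1): 70.5 mi

T2, T4, T1, T3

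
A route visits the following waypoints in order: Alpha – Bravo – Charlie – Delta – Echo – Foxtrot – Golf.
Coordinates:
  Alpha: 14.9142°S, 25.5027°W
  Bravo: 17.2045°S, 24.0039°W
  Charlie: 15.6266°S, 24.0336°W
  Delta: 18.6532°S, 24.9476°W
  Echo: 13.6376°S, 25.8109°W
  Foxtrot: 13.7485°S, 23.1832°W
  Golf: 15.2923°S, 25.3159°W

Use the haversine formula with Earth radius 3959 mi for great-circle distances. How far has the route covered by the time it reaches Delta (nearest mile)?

Leg distances:
Alpha→Bravo: 186.9 mi  (cumulative 186.9 mi)
Bravo→Charlie: 109.0 mi  (cumulative 296.0 mi)
Charlie→Delta: 217.7 mi  (cumulative 513.7 mi)
Cumulative distance at Delta ≈ 514 mi.

514 mi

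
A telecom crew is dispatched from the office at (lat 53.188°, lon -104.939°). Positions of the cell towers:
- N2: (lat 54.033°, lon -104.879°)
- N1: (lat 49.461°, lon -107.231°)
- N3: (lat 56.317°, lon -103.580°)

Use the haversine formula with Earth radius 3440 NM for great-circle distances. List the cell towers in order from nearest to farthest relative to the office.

N2, N3, N1

Distance from the office at (lat 53.188°, lon -104.939°) to each:
N2 (lat 54.033°, lon -104.879°): 50.8 NM
N3 (lat 56.317°, lon -103.580°): 193.7 NM
N1 (lat 49.461°, lon -107.231°): 239.7 NM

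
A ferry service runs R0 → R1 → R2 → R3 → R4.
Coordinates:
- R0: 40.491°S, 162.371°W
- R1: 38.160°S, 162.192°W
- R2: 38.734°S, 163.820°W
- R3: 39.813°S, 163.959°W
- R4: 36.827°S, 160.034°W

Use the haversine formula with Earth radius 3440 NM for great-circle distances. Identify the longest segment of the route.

Leg distances:
R0→R1: 140.2 NM
R1→R2: 83.9 NM
R2→R3: 65.1 NM
R3→R4: 257.5 NM
The longest leg is R3–R4 at 257.5 NM.

R3–R4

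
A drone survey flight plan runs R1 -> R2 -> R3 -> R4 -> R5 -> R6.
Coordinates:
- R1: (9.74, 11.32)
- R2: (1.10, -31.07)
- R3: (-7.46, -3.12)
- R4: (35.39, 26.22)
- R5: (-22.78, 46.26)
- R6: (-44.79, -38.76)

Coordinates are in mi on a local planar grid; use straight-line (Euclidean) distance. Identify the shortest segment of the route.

R2–R3

Leg distances:
R1→R2: 43.3 mi
R2→R3: 29.2 mi
R3→R4: 51.9 mi
R4→R5: 61.5 mi
R5→R6: 87.8 mi
The shortest leg is R2–R3 at 29.2 mi.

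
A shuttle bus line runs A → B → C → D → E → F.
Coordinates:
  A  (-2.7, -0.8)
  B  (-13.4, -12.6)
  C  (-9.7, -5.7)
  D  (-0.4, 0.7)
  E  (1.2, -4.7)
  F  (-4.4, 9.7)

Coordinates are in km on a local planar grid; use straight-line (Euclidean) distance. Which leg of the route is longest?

Leg distances:
A→B: 15.9 km
B→C: 7.8 km
C→D: 11.3 km
D→E: 5.6 km
E→F: 15.5 km
The longest leg is A–B at 15.9 km.

A–B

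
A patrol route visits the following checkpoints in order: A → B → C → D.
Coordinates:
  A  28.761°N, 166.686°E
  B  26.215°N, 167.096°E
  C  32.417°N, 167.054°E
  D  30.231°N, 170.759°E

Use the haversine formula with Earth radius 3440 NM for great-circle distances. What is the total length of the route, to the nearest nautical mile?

758 NM

Leg distances:
A→B: 154.4 NM  (cumulative 154.4 NM)
B→C: 372.4 NM  (cumulative 526.8 NM)
C→D: 230.9 NM  (cumulative 757.7 NM)
Total route length ≈ 758 NM.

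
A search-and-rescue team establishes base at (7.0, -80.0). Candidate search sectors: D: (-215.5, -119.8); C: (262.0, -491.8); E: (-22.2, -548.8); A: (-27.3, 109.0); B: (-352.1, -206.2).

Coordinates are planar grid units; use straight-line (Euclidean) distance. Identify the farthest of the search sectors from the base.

Distance to each, sorted:
C: 484.4
E: 469.7
B: 380.6
D: 226.0
A: 192.1
The farthest is C at 484.4.

C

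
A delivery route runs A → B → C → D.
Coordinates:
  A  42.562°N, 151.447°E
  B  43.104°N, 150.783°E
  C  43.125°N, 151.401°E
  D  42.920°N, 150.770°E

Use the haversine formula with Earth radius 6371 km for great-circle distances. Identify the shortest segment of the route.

B–C

Leg distances:
A→B: 81.0 km
B→C: 50.2 km
C→D: 56.1 km
The shortest leg is B–C at 50.2 km.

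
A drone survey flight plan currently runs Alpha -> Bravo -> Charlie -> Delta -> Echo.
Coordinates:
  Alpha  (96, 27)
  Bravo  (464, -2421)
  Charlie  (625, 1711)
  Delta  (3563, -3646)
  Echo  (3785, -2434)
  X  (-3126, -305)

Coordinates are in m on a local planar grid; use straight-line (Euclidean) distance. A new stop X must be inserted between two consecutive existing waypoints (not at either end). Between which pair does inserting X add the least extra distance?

Added distance for inserting X between each consecutive pair:
Alpha–Bravo: 4930.8 m
Bravo–Charlie: 4290.5 m
Charlie–Delta: 5625.6 m
Delta–Echo: 13476.3 m
Smallest added distance is 4290.5 m, inserting between Bravo and Charlie.

between Bravo and Charlie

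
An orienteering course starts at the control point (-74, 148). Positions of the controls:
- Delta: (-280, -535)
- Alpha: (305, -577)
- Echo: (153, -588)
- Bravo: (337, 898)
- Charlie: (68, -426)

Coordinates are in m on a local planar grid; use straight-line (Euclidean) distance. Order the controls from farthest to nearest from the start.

Computing each straight-line distance from (-74, 148):
Bravo (337, 898): 855.2 m
Alpha (305, -577): 818.1 m
Echo (153, -588): 770.2 m
Delta (-280, -535): 713.4 m
Charlie (68, -426): 591.3 m

Bravo, Alpha, Echo, Delta, Charlie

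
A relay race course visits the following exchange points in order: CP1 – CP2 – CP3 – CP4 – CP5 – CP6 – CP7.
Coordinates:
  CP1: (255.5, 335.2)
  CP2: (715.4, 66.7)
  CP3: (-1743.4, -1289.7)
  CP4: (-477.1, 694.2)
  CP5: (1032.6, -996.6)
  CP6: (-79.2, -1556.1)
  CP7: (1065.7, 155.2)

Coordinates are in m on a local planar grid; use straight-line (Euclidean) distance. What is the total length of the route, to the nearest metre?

11265 m

Leg distances:
CP1→CP2: 532.5 m  (cumulative 532.5 m)
CP2→CP3: 2808.1 m  (cumulative 3340.7 m)
CP3→CP4: 2353.6 m  (cumulative 5694.2 m)
CP4→CP5: 2266.7 m  (cumulative 7961.0 m)
CP5→CP6: 1244.6 m  (cumulative 9205.6 m)
CP6→CP7: 2059.0 m  (cumulative 11264.6 m)
Total route length ≈ 11265 m.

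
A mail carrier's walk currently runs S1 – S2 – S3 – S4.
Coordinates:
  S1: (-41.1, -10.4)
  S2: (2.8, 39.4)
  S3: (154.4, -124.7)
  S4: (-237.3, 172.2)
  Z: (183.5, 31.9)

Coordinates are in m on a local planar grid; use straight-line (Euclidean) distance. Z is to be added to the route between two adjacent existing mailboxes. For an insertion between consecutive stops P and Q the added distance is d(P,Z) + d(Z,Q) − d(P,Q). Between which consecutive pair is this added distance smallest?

between S3 and S4

Added distance for inserting Z between each consecutive pair:
S1–S2: 343.0 m
S2–S3: 116.7 m
S3–S4: 111.3 m
Smallest added distance is 111.3 m, inserting between S3 and S4.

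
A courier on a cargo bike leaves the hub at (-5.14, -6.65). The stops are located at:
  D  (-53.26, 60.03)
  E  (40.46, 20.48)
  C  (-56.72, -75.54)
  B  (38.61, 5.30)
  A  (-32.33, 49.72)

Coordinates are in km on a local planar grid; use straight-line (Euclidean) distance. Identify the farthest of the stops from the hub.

C

Distance to each, sorted:
C: 86.1 km
D: 82.2 km
A: 62.6 km
E: 53.1 km
B: 45.4 km
The farthest is C at 86.1 km.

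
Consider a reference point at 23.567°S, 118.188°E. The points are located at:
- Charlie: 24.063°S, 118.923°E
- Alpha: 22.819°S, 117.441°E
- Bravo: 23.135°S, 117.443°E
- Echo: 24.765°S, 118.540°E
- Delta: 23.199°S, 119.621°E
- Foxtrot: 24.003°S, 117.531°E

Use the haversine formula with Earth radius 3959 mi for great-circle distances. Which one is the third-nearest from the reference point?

Charlie

Distance to each, sorted:
Foxtrot: 51.3 mi
Bravo: 55.9 mi
Charlie: 57.7 mi
Alpha: 70.2 mi
Echo: 85.7 mi
Delta: 94.4 mi
The third-nearest is Charlie at 57.7 mi.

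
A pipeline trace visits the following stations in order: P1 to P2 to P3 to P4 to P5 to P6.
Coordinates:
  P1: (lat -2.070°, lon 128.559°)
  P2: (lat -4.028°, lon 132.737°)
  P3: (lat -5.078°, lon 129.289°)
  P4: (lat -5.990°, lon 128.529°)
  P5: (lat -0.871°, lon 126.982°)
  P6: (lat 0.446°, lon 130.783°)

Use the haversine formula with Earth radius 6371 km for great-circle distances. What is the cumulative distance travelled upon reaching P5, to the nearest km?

1638 km

Leg distances:
P1→P2: 512.4 km  (cumulative 512.4 km)
P2→P3: 399.6 km  (cumulative 912.1 km)
P3→P4: 131.8 km  (cumulative 1043.8 km)
P4→P5: 594.5 km  (cumulative 1638.3 km)
Cumulative distance at P5 ≈ 1638 km.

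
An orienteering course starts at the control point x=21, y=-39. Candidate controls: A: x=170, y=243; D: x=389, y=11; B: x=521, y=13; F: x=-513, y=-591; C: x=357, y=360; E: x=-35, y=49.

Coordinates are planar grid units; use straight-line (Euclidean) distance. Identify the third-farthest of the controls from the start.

Distance to each, sorted:
F: 768.0
C: 521.6
B: 502.7
D: 371.4
A: 318.9
E: 104.3
The third-farthest is B at 502.7.

B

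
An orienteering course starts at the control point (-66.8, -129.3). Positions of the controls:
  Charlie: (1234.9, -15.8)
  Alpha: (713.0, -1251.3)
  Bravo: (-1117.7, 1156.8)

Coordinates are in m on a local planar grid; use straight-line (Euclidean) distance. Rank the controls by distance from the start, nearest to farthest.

Computing each straight-line distance from (-66.8, -129.3):
Charlie (1234.9, -15.8): 1306.6 m
Alpha (713.0, -1251.3): 1366.4 m
Bravo (-1117.7, 1156.8): 1660.9 m

Charlie, Alpha, Bravo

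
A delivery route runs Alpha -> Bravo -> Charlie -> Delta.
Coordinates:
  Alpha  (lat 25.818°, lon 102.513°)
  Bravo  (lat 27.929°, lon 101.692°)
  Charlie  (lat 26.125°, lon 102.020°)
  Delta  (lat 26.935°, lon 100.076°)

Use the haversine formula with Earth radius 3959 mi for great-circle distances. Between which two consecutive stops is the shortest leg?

Bravo–Charlie

Leg distances:
Alpha→Bravo: 154.4 mi
Bravo→Charlie: 126.3 mi
Charlie→Delta: 132.6 mi
The shortest leg is Bravo–Charlie at 126.3 mi.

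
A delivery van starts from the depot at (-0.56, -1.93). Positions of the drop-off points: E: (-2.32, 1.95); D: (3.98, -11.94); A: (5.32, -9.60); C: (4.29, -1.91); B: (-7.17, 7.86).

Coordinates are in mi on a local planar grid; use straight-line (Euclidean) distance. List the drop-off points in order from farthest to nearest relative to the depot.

Computing each straight-line distance from (-0.56, -1.93):
B (-7.17, 7.86): 11.8 mi
D (3.98, -11.94): 11.0 mi
A (5.32, -9.60): 9.7 mi
C (4.29, -1.91): 4.9 mi
E (-2.32, 1.95): 4.3 mi

B, D, A, C, E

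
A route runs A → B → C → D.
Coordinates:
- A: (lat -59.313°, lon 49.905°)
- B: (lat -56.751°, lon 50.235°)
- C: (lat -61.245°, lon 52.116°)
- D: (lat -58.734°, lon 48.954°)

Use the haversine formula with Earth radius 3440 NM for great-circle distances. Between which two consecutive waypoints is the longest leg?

B–C

Leg distances:
A→B: 154.2 NM
B→C: 276.0 NM
C→D: 178.1 NM
The longest leg is B–C at 276.0 NM.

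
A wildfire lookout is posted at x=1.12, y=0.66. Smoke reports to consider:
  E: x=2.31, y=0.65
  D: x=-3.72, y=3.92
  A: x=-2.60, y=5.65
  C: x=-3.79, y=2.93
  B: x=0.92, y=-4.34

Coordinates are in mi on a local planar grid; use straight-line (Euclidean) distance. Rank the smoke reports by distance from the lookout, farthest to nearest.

A, D, C, B, E

Distances from the lookout:
A x=-2.60, y=5.65: 6.2 mi
D x=-3.72, y=3.92: 5.8 mi
C x=-3.79, y=2.93: 5.4 mi
B x=0.92, y=-4.34: 5.0 mi
E x=2.31, y=0.65: 1.2 mi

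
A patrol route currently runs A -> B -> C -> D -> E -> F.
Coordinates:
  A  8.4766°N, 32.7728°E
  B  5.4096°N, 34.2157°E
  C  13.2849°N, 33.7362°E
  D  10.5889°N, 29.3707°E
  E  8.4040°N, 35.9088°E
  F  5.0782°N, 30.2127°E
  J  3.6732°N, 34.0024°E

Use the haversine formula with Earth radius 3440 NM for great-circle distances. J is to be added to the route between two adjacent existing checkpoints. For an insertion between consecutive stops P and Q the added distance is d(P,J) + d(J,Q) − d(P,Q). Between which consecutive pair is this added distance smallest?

between E and F

Added distance for inserting J between each consecutive pair:
A–B: 199.4 NM
B–C: 208.6 NM
C–D: 772.5 NM
D–E: 395.7 NM
E–F: 154.1 NM
Smallest added distance is 154.1 NM, inserting between E and F.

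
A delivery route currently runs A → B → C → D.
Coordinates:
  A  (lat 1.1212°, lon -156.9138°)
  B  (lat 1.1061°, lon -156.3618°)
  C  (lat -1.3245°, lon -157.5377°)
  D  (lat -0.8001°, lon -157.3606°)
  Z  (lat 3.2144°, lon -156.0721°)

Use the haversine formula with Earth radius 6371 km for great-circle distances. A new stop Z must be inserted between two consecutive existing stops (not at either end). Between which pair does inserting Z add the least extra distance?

Added distance for inserting Z between each consecutive pair:
A–B: 426.1 km
B–C: 466.7 km
C–D: 937.6 km
Smallest added distance is 426.1 km, inserting between A and B.

between A and B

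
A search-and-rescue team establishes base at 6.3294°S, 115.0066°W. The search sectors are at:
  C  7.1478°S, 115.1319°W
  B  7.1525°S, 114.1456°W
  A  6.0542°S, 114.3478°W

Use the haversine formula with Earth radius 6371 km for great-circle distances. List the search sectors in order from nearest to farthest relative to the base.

Computing each great-circle distance from 6.3294°S, 115.0066°W:
A 6.0542°S, 114.3478°W: 79.0 km
C 7.1478°S, 115.1319°W: 92.0 km
B 7.1525°S, 114.1456°W: 132.0 km

A, C, B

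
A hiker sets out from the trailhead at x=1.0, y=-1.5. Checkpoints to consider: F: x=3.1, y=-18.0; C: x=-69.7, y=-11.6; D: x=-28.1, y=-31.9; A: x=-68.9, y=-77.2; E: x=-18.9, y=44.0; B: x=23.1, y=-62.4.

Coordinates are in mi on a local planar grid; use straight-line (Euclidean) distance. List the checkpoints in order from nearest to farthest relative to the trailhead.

F, D, E, B, C, A

Distance from the trailhead at x=1.0, y=-1.5 to each:
F x=3.1, y=-18.0: 16.6 mi
D x=-28.1, y=-31.9: 42.1 mi
E x=-18.9, y=44.0: 49.7 mi
B x=23.1, y=-62.4: 64.8 mi
C x=-69.7, y=-11.6: 71.4 mi
A x=-68.9, y=-77.2: 103.0 mi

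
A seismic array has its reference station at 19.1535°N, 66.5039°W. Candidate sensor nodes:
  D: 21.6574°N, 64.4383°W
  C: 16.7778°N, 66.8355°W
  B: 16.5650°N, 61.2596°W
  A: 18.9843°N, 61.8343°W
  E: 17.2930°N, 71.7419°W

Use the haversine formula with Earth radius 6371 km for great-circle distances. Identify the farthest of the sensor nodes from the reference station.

B

Distances from the reference station (19.1535°N, 66.5039°W):
B: 625.2 km
E: 590.6 km
A: 491.1 km
D: 351.9 km
C: 266.5 km
The farthest is B at 625.2 km.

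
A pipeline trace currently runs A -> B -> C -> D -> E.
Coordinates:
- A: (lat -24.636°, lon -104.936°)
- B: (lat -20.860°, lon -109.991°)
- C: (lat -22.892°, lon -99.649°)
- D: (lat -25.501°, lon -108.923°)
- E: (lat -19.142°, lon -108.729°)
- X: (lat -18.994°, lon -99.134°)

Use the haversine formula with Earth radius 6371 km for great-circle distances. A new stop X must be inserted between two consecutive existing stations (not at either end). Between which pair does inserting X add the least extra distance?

between B and C

Added distance for inserting X between each consecutive pair:
A–B: 1353.7 km
B–C: 499.7 km
C–D: 692.2 km
D–E: 1540.6 km
Smallest added distance is 499.7 km, inserting between B and C.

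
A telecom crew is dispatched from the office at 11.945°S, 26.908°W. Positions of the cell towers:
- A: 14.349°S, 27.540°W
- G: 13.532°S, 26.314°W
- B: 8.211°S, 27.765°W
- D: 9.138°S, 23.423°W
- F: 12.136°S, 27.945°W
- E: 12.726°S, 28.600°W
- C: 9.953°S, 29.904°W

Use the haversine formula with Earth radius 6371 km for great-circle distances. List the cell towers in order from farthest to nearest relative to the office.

Computing each great-circle distance from 11.945°S, 26.908°W:
D 9.138°S, 23.423°W: 492.5 km
B 8.211°S, 27.765°W: 425.7 km
C 9.953°S, 29.904°W: 395.0 km
A 14.349°S, 27.540°W: 275.9 km
E 12.726°S, 28.600°W: 203.3 km
G 13.532°S, 26.314°W: 187.9 km
F 12.136°S, 27.945°W: 114.8 km

D, B, C, A, E, G, F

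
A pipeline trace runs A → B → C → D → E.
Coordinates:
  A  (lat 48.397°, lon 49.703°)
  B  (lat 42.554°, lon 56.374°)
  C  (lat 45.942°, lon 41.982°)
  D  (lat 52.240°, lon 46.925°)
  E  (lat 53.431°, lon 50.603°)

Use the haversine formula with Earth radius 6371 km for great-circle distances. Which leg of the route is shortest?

D–E

Leg distances:
A→B: 831.6 km
B→C: 1204.7 km
C→D: 786.9 km
D→E: 280.3 km
The shortest leg is D–E at 280.3 km.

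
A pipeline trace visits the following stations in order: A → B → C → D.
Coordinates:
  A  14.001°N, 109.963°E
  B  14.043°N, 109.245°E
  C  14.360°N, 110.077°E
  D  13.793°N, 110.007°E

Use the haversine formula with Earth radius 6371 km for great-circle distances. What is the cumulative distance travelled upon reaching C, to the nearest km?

174 km

Leg distances:
A→B: 77.6 km  (cumulative 77.6 km)
B→C: 96.4 km  (cumulative 174.0 km)
Cumulative distance at C ≈ 174 km.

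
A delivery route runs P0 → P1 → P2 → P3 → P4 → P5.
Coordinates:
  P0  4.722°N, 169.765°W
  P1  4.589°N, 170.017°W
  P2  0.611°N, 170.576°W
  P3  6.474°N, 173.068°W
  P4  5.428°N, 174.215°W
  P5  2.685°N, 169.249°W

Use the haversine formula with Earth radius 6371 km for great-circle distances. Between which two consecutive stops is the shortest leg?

Leg distances:
P0→P1: 31.6 km
P1→P2: 446.7 km
P2→P3: 708.1 km
P3→P4: 172.1 km
P4→P5: 629.6 km
The shortest leg is P0–P1 at 31.6 km.

P0–P1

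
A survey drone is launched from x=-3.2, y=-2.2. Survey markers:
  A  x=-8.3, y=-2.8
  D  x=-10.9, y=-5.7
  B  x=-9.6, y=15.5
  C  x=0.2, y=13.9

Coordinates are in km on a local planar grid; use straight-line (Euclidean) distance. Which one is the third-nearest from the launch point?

C

Distances from the launch point (x=-3.2, y=-2.2):
A: 5.1 km
D: 8.5 km
C: 16.5 km
B: 18.8 km
The third-nearest is C at 16.5 km.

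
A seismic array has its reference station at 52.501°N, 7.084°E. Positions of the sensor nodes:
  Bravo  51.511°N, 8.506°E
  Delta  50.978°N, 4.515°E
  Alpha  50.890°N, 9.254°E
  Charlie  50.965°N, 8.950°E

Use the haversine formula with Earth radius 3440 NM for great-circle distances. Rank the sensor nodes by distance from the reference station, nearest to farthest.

Distances from the reference station:
Bravo 51.511°N, 8.506°E: 79.3 NM
Charlie 50.965°N, 8.950°E: 115.4 NM
Alpha 50.890°N, 9.254°E: 126.0 NM
Delta 50.978°N, 4.515°E: 132.2 NM

Bravo, Charlie, Alpha, Delta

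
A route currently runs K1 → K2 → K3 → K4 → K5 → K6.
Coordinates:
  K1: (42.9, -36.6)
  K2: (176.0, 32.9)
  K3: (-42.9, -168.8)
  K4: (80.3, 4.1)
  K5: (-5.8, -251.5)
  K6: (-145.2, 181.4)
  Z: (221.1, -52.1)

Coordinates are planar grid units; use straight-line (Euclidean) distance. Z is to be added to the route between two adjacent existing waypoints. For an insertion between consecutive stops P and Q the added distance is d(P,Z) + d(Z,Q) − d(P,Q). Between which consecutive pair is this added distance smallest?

Added distance for inserting Z between each consecutive pair:
K1–K2: 124.9
K2–K3: 87.2
K3–K4: 227.9
K4–K5: 184.0
K5–K6: 281.7
Smallest added distance is 87.2, inserting between K2 and K3.

between K2 and K3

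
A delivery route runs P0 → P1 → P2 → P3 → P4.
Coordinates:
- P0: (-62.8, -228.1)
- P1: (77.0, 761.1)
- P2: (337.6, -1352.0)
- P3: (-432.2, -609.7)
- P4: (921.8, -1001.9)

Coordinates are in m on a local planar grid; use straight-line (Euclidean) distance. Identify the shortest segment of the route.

P0–P1

Leg distances:
P0→P1: 999.0 m
P1→P2: 2129.1 m
P2→P3: 1069.4 m
P3→P4: 1409.7 m
The shortest leg is P0–P1 at 999.0 m.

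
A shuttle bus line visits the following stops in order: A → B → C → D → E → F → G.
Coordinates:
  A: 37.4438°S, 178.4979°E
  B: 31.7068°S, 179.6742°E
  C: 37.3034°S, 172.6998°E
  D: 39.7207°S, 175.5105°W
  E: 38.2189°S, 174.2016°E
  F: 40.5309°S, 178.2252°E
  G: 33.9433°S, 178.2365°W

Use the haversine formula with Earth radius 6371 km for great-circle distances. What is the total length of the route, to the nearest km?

4730 km

Leg distances:
A→B: 646.9 km  (cumulative 646.9 km)
B→C: 891.5 km  (cumulative 1538.4 km)
C→D: 1059.5 km  (cumulative 2598.0 km)
D→E: 904.4 km  (cumulative 3502.4 km)
E→F: 430.9 km  (cumulative 3933.2 km)
F→G: 796.5 km  (cumulative 4729.7 km)
Total route length ≈ 4730 km.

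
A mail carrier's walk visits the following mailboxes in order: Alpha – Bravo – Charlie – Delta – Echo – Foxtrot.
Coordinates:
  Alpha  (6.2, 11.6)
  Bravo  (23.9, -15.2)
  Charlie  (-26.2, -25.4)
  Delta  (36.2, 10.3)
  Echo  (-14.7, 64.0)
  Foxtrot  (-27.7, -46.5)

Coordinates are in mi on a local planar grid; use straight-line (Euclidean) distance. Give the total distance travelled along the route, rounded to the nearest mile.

340 mi

Leg distances:
Alpha→Bravo: 32.1 mi  (cumulative 32.1 mi)
Bravo→Charlie: 51.1 mi  (cumulative 83.2 mi)
Charlie→Delta: 71.9 mi  (cumulative 155.1 mi)
Delta→Echo: 74.0 mi  (cumulative 229.1 mi)
Echo→Foxtrot: 111.3 mi  (cumulative 340.4 mi)
Total route length ≈ 340 mi.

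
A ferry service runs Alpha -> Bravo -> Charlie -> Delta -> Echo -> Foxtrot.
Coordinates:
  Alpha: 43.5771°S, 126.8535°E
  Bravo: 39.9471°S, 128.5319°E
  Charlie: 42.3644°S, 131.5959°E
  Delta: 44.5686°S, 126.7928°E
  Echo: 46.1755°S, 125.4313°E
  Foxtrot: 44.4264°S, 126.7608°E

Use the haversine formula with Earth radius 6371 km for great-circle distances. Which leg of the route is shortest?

Delta–Echo

Leg distances:
Alpha→Bravo: 426.9 km
Bravo→Charlie: 371.5 km
Charlie→Delta: 458.5 km
Delta→Echo: 207.9 km
Echo→Foxtrot: 220.5 km
The shortest leg is Delta–Echo at 207.9 km.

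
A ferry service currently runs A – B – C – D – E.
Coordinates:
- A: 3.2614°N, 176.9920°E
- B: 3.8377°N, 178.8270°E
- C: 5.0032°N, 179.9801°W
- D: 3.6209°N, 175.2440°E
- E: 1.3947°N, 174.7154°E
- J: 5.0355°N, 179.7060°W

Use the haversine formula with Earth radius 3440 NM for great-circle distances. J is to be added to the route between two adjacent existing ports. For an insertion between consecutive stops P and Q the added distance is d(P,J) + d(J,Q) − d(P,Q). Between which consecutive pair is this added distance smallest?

between B and C

Added distance for inserting J between each consecutive pair:
A–B: 222.8 NM
B–C: 30.0 NM
C–D: 32.8 NM
D–E: 576.1 NM
Smallest added distance is 30.0 NM, inserting between B and C.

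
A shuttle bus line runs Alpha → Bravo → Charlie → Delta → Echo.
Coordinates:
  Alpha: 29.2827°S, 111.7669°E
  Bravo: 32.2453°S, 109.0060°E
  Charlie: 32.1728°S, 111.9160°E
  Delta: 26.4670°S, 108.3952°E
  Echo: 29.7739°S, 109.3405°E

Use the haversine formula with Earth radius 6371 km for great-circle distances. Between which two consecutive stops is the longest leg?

Leg distances:
Alpha→Bravo: 422.0 km
Bravo→Charlie: 273.9 km
Charlie→Delta: 720.3 km
Delta→Echo: 379.2 km
The longest leg is Charlie–Delta at 720.3 km.

Charlie–Delta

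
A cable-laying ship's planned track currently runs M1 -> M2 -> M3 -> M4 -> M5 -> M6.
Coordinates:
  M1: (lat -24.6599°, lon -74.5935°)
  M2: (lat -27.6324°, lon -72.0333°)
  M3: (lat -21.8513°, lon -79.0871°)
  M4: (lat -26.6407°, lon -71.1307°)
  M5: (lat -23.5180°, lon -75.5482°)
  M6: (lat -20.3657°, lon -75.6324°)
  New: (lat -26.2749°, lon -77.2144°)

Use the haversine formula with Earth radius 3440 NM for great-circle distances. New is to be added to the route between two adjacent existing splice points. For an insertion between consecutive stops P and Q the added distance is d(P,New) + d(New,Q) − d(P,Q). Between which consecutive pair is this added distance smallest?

between M2 and M3

Added distance for inserting New between each consecutive pair:
M1–M2: 235.4 NM
M2–M3: 55.9 NM
M3–M4: 90.7 NM
M4–M5: 211.8 NM
M5–M6: 364.8 NM
Smallest added distance is 55.9 NM, inserting between M2 and M3.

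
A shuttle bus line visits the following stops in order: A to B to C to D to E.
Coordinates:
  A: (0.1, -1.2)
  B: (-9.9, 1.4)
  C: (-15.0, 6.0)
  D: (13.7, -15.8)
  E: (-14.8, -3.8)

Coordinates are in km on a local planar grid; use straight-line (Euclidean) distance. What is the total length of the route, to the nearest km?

Leg distances:
A→B: 10.3 km  (cumulative 10.3 km)
B→C: 6.9 km  (cumulative 17.2 km)
C→D: 36.0 km  (cumulative 53.2 km)
D→E: 30.9 km  (cumulative 84.2 km)
Total route length ≈ 84 km.

84 km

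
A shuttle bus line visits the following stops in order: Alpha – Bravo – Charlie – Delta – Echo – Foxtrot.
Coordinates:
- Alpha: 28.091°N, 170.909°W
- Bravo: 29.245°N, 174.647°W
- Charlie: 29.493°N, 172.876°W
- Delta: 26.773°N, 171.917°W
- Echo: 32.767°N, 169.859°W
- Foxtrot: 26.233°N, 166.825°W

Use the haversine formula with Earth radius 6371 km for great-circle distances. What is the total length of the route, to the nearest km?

2356 km

Leg distances:
Alpha→Bravo: 386.6 km  (cumulative 386.6 km)
Bravo→Charlie: 173.8 km  (cumulative 560.4 km)
Charlie→Delta: 316.7 km  (cumulative 877.1 km)
Delta→Echo: 695.4 km  (cumulative 1572.6 km)
Echo→Foxtrot: 783.5 km  (cumulative 2356.1 km)
Total route length ≈ 2356 km.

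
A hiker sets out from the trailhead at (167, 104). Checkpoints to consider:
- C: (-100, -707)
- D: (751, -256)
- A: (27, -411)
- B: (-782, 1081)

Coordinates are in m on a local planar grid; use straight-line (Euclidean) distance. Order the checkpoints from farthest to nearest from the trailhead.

Distance from the trailhead at (167, 104) to each:
B (-782, 1081): 1362.0 m
C (-100, -707): 853.8 m
D (751, -256): 686.0 m
A (27, -411): 533.7 m

B, C, D, A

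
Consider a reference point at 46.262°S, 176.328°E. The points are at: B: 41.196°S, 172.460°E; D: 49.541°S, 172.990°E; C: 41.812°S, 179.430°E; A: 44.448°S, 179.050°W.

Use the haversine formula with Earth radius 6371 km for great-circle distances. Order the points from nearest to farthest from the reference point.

A, D, C, B

Distance from the reference point at 46.262°S, 176.328°E to each:
A 44.448°S, 179.050°W: 413.6 km
D 49.541°S, 172.990°E: 441.3 km
C 41.812°S, 179.430°E: 553.4 km
B 41.196°S, 172.460°E: 643.2 km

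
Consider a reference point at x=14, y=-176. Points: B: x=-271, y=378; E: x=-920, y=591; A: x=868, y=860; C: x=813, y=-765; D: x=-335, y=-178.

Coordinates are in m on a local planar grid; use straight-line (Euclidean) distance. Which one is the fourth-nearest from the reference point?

E

Distances from the reference point (x=14, y=-176):
D: 349.0 m
B: 623.0 m
C: 992.6 m
E: 1208.6 m
A: 1342.6 m
The fourth-nearest is E at 1208.6 m.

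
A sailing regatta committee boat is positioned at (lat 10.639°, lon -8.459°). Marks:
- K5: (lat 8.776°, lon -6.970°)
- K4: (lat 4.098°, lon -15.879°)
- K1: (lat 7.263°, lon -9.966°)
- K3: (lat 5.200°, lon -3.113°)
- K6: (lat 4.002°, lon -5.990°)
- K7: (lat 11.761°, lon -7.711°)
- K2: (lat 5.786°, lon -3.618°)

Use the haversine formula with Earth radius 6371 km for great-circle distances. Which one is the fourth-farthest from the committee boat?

Distance to each, sorted:
K4: 1094.4 km
K3: 843.9 km
K6: 786.6 km
K2: 758.2 km
K1: 410.3 km
K5: 263.7 km
K7: 149.1 km
The fourth-farthest is K2 at 758.2 km.

K2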